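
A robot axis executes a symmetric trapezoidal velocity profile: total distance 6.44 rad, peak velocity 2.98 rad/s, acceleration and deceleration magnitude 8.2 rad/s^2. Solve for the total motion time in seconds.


t_acc = v/a = 2.98/8.2 = 0.363415 s
d_acc = v^2/(2a) = 0.541488 rad (each ramp)
d_cruise = 6.44 - 2*0.541488 = 5.357024 rad
t_cruise = 5.357024/2.98 = 1.797659 s
t_total = 2*0.363415 + 1.797659 = 2.5245

2.5245 s


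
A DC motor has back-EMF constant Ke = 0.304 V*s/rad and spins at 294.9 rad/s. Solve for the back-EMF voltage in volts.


V_emf = Ke * omega = 0.304*294.9 = 89.6496

89.6496 V


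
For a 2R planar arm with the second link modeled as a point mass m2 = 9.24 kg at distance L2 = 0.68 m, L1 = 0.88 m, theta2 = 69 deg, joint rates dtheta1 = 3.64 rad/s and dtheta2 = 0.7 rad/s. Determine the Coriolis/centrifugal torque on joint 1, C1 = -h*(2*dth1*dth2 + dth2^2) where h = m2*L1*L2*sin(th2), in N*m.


h = m2*L1*L2*sin(th2) = 9.24*0.88*0.68*sin(69 deg) = 5.161968
C1 = -h*(2*3.64*0.7 + 0.7^2) = -5.161968*5.5860 = -28.8348

-28.8348 N*m


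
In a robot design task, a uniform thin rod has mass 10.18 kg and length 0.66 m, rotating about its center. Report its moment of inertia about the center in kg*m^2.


I = (1/12)*m*L^2 = (1/12)*10.18*0.66^2 = 0.3695

0.3695 kg*m^2


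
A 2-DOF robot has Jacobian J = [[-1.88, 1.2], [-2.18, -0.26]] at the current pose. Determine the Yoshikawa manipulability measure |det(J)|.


det(J) = -1.88*-0.26 - (1.2)*(-2.18) = 3.1048
|det(J)| = 3.1048

3.1048


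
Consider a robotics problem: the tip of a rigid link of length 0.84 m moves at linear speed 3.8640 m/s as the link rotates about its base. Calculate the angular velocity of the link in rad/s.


omega = v / L = 3.8640 / 0.84 = 4.6000

4.6000 rad/s


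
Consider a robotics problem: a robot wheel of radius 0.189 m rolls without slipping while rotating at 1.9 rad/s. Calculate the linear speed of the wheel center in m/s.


v = omega * r = 1.9 * 0.189 = 0.3591

0.3591 m/s


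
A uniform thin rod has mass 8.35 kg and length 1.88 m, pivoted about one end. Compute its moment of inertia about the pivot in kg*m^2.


I = (1/3)*m*L^2 = (1/3)*8.35*1.88^2 = 9.8374

9.8374 kg*m^2


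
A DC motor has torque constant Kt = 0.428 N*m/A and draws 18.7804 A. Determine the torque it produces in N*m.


tau = Kt * I = 0.428*18.7804 = 8.0380

8.0380 N*m


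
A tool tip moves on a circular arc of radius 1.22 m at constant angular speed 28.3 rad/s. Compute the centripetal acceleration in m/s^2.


a_c = omega^2 * r = 28.3^2 * 1.22 = 977.0858

977.0858 m/s^2


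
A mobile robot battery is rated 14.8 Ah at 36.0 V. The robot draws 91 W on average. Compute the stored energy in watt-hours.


E = capacity * V = 14.8*36.0 = 532.8000

532.8000 Wh


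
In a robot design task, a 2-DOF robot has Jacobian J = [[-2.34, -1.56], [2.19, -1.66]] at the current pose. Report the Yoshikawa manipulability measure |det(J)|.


det(J) = -2.34*-1.66 - (-1.56)*(2.19) = 7.3008
|det(J)| = 7.3008

7.3008


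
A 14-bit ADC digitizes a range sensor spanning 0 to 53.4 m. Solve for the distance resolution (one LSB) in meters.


res = range / 2^n = 53.4/2^14 = 53.4/16384 = 0.0033

0.0033 m


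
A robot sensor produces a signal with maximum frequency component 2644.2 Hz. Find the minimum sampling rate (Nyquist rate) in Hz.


f_s,min = 2*f_max = 2*2644.2 = 5288.4000

5288.4000 Hz


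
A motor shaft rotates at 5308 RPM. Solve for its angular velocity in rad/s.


omega = 5308 * 2*pi/60 = 555.8525

555.8525 rad/s


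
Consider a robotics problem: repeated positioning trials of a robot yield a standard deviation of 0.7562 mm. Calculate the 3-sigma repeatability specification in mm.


repeatability = 3*sigma = 3*0.7562 = 2.2686

2.2686 mm


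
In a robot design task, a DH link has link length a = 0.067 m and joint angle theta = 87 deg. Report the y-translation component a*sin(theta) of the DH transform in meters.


a*sin(theta) = 0.067*sin(87 deg) = 0.0669

0.0669 m


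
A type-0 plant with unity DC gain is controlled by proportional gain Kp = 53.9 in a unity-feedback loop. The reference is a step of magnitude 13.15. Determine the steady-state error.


e_ss = R/(1 + Kp) = 13.15/(1 + 53.9) = 13.15/54.9000 = 0.2395

0.2395


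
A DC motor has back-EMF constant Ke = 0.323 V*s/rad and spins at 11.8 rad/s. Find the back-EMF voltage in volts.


V_emf = Ke * omega = 0.323*11.8 = 3.8114

3.8114 V


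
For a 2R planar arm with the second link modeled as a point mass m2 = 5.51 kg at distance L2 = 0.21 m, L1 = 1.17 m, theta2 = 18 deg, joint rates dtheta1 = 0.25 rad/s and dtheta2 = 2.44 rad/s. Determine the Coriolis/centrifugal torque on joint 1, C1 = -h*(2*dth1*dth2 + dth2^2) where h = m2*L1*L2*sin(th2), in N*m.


h = m2*L1*L2*sin(th2) = 5.51*1.17*0.21*sin(18 deg) = 0.418349
C1 = -h*(2*0.25*2.44 + 2.44^2) = -0.418349*7.1736 = -3.0011

-3.0011 N*m


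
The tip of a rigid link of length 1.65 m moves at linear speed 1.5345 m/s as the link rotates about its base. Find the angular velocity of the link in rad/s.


omega = v / L = 1.5345 / 1.65 = 0.9300

0.9300 rad/s


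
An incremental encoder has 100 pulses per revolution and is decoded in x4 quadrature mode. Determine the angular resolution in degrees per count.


resolution = 360 / (PPR * 4) = 360 / 400 = 0.9000

0.9000 degrees


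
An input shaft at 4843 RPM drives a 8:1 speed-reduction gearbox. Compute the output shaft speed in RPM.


omega_out = omega_in / N = 4843 / 8 = 605.3750

605.3750 RPM


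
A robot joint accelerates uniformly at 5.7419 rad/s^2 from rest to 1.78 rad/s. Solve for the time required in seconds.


t = delta_omega / alpha = 1.78 / 5.7419 = 0.3100

0.3100 s


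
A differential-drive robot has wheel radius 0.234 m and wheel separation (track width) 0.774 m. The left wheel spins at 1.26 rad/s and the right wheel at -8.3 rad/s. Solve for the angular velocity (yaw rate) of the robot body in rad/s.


omega = r*(wR - wL)/L = 0.234*(-8.3 - (1.26))/0.774 = -2.8902

-2.8902 rad/s


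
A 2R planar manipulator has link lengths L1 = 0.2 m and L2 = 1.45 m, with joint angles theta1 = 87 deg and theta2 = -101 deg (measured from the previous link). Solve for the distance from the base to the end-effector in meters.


x = L1*cos(th1) + L2*cos(th1+th2) = 1.417396
y = L1*sin(th1) + L2*sin(th1+th2) = -0.151061
d = sqrt(x^2 + y^2) = sqrt(2.009011 + 0.022819) = 1.4254

1.4254 m


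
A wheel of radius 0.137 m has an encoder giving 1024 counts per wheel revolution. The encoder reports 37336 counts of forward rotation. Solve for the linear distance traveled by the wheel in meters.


revs = 37336/1024 = 36.460938
d = revs * 2*pi*r = 36.460938 * 2*pi*0.137 = 31.3854

31.3854 m


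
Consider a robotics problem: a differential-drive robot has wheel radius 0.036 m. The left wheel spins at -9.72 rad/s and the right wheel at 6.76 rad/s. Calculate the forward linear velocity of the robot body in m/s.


v = r*(wR + wL)/2 = 0.036*(6.76 + -9.72)/2 = -0.0533

-0.0533 m/s


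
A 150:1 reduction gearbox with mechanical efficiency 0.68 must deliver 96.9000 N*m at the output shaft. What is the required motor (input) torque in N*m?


tau_in = tau_out / (N * eta) = 96.9000 / (150 * 0.68) = 0.9500

0.9500 N*m


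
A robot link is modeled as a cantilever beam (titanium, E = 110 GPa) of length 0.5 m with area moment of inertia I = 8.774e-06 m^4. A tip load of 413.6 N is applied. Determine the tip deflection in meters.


delta = F*L^3/(3*E*I) = 413.6*0.5^3/(3*1.100e+11*8.774e-06)
      = 51.7/2895420 = 1.7856e-05

1.7856e-05 m


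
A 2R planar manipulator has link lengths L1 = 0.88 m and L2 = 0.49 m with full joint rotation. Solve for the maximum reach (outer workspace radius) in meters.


r_max = L1 + L2 = 0.88 + 0.49 = 1.3700

1.3700 m


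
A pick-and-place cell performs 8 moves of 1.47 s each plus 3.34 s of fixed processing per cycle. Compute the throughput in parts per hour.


T_cycle = 8*1.47 + 3.34 = 15.1000 s
rate = 3600/T = 238.4106

238.4106 parts/hour


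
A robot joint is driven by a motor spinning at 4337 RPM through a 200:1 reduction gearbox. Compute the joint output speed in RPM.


omega_joint = omega_motor / N = 4337 / 200 = 21.6850

21.6850 RPM


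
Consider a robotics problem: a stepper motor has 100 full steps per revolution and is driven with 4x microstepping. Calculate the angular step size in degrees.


step = 360/(100*4) = 360/400 = 0.9000

0.9000 degrees


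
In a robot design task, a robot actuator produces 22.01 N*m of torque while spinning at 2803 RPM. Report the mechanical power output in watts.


omega = 2803 * 2*pi/60 = 293.529474 rad/s
P = tau * omega = 22.01 * 293.529474 = 6460.5837

6460.5837 W


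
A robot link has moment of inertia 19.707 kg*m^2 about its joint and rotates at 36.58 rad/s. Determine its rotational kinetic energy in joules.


KE = (1/2)*I*omega^2 = 0.5*19.707*36.58^2 = 13184.9329

13184.9329 J


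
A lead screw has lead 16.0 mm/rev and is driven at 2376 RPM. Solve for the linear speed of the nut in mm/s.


v = lead * (RPM/60) = 16.0*2376/60 = 633.6000

633.6000 mm/s


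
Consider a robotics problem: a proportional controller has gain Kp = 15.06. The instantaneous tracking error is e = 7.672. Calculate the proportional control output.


u_P = Kp * e = 15.06 * 7.672 = 115.5403

115.5403


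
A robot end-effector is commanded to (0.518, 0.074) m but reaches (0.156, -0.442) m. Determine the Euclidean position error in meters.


dx = 0.156 - (0.518) = -0.3620, dy = -0.442 - (0.074) = -0.5160
err = sqrt(0.131044 + 0.266256) = 0.6303

0.6303 m


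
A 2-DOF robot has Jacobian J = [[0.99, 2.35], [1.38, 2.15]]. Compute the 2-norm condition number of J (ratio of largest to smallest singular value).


JJ^T eigenvalues: trace(JJ^T) = 13.0295, det(JJ^T) = det(J)^2 = 1.24211025
s_max^2 = (13.0295 + sqrt(164.79942925))/2 = 12.93346150
s_min^2 = (13.0295 - sqrt(164.79942925))/2 = 0.09603850
kappa = s_max/s_min = sqrt(12.93346150/0.09603850) = 11.6047

11.6047


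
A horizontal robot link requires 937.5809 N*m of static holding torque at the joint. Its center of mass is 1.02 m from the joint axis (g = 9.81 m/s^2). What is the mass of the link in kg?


m = tau / (g*L) = 937.5809 / (9.81 * 1.02) = 93.7000

93.7000 kg


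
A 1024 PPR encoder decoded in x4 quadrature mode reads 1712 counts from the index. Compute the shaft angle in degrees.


angle = counts * 360 / (PPR*4) = 1712 * 360 / 4096 = 150.4688

150.4688 degrees


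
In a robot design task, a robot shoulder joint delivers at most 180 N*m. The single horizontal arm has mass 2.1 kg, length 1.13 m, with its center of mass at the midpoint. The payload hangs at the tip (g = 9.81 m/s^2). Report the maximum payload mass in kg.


tau_arm = m_arm*g*(L/2) = 2.1*9.81*1.13/2 = 11.6396 N*m
tau_payload = tau_max - tau_arm = 180 - 11.6396 = 168.3604
m_payload = tau_payload / (g*L) = 168.3604 / (9.81*1.13) = 15.1877

15.1877 kg


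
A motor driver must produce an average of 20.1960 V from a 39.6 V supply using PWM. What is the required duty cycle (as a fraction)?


D = V_avg/V_supply = 20.1960/39.6 = 0.5100

0.5100


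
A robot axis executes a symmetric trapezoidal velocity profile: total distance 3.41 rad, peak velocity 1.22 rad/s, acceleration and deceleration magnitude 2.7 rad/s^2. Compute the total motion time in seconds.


t_acc = v/a = 1.22/2.7 = 0.451852 s
d_acc = v^2/(2a) = 0.275630 rad (each ramp)
d_cruise = 3.41 - 2*0.275630 = 2.858740 rad
t_cruise = 2.858740/1.22 = 2.343230 s
t_total = 2*0.451852 + 2.343230 = 3.2469

3.2469 s


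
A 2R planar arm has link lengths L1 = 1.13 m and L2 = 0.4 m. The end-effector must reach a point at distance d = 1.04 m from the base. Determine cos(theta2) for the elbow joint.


cos(th2) = (d^2 - L1^2 - L2^2)/(2*L1*L2) = (1.04^2 - 1.13^2 - 0.4^2)/(2*1.13*0.4) = -0.3930

-0.3930


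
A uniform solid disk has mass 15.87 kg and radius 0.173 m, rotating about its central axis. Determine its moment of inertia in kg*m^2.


I = (1/2)*m*R^2 = 0.5*15.87*0.173^2 = 0.2375

0.2375 kg*m^2


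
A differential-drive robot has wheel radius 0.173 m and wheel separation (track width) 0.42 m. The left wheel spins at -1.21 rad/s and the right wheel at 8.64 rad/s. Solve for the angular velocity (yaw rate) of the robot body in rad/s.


omega = r*(wR - wL)/L = 0.173*(8.64 - (-1.21))/0.42 = 4.0573

4.0573 rad/s


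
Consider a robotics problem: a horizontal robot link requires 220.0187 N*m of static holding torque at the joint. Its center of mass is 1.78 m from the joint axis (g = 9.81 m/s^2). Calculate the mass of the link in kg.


m = tau / (g*L) = 220.0187 / (9.81 * 1.78) = 12.6000

12.6000 kg


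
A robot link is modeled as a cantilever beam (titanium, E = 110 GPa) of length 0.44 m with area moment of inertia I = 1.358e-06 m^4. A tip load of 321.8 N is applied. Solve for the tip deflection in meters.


delta = F*L^3/(3*E*I) = 321.8*0.44^3/(3*1.100e+11*1.358e-06)
      = 27.4122112/448140 = 6.1169e-05

6.1169e-05 m


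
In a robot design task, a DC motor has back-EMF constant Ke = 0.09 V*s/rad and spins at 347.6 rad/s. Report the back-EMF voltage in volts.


V_emf = Ke * omega = 0.09*347.6 = 31.2840

31.2840 V


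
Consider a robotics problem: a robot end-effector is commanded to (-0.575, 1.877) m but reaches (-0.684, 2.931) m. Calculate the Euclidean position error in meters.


dx = -0.684 - (-0.575) = -0.1090, dy = 2.931 - (1.877) = 1.0540
err = sqrt(0.011881 + 1.110916) = 1.0596

1.0596 m


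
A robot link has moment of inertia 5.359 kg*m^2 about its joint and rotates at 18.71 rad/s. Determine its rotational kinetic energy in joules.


KE = (1/2)*I*omega^2 = 0.5*5.359*18.71^2 = 937.9968

937.9968 J


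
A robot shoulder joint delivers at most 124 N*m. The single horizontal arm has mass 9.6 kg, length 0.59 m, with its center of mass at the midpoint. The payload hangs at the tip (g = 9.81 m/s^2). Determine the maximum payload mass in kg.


tau_arm = m_arm*g*(L/2) = 9.6*9.81*0.59/2 = 27.7819 N*m
tau_payload = tau_max - tau_arm = 124 - 27.7819 = 96.2181
m_payload = tau_payload / (g*L) = 96.2181 / (9.81*0.59) = 16.6240

16.6240 kg


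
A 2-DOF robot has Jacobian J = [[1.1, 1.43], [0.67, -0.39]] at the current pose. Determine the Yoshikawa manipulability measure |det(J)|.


det(J) = 1.1*-0.39 - (1.43)*(0.67) = -1.3871
|det(J)| = 1.3871

1.3871


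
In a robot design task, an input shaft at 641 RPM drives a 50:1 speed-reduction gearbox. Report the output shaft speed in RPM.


omega_out = omega_in / N = 641 / 50 = 12.8200

12.8200 RPM


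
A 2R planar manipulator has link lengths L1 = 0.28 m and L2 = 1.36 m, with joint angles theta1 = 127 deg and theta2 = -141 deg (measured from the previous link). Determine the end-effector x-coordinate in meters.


x = L1*cos(th1) + L2*cos(th1+th2) = 0.28*cos(127 deg) + 1.36*cos(-14 deg) = 1.1511

1.1511 m


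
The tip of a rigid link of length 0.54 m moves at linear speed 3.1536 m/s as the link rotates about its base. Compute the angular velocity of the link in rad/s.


omega = v / L = 3.1536 / 0.54 = 5.8400

5.8400 rad/s


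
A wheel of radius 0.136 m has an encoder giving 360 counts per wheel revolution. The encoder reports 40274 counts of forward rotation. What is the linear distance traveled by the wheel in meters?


revs = 40274/360 = 111.872222
d = revs * 2*pi*r = 111.872222 * 2*pi*0.136 = 95.5963

95.5963 m


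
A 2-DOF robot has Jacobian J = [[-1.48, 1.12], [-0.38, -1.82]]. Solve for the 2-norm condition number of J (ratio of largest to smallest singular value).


JJ^T eigenvalues: trace(JJ^T) = 6.9016, det(JJ^T) = det(J)^2 = 9.72940864
s_max^2 = (6.9016 + sqrt(8.71444800))/2 = 4.92681220
s_min^2 = (6.9016 - sqrt(8.71444800))/2 = 1.97478780
kappa = s_max/s_min = sqrt(4.92681220/1.97478780) = 1.5795

1.5795


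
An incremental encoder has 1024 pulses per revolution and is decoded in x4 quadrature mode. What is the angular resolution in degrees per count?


resolution = 360 / (PPR * 4) = 360 / 4096 = 0.0879

0.0879 degrees


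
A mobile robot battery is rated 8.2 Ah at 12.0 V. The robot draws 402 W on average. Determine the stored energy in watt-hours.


E = capacity * V = 8.2*12.0 = 98.4000

98.4000 Wh


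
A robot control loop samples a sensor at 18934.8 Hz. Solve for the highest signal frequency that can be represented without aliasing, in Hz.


f_max = f_s/2 = 18934.8/2 = 9467.4000

9467.4000 Hz


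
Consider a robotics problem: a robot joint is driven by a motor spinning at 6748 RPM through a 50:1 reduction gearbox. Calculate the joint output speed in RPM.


omega_joint = omega_motor / N = 6748 / 50 = 134.9600

134.9600 RPM


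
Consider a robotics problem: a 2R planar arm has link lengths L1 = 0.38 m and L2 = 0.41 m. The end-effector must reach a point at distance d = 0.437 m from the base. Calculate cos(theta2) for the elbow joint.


cos(th2) = (d^2 - L1^2 - L2^2)/(2*L1*L2) = (0.437^2 - 0.38^2 - 0.41^2)/(2*0.38*0.41) = -0.3900

-0.3900


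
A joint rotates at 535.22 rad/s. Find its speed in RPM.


RPM = 535.22 * 60/(2*pi) = 5110.9745

5110.9745 RPM


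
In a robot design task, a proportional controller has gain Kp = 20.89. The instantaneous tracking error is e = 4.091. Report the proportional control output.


u_P = Kp * e = 20.89 * 4.091 = 85.4610

85.4610


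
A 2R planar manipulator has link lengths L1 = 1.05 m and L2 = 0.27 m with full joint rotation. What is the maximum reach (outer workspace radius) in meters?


r_max = L1 + L2 = 1.05 + 0.27 = 1.3200

1.3200 m


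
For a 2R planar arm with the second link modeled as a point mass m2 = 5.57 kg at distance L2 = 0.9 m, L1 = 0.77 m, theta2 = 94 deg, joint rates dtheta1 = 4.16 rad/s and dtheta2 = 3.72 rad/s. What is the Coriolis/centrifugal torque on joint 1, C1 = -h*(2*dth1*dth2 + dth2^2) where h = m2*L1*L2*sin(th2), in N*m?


h = m2*L1*L2*sin(th2) = 5.57*0.77*0.9*sin(94 deg) = 3.850607
C1 = -h*(2*4.16*3.72 + 3.72^2) = -3.850607*44.7888 = -172.4641

-172.4641 N*m


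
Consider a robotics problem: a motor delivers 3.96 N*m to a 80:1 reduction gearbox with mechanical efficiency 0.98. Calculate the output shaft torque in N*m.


tau_out = tau_in * N * eta = 3.96 * 80 * 0.98 = 310.4640

310.4640 N*m


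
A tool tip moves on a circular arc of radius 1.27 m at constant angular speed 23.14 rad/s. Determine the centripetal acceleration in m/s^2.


a_c = omega^2 * r = 23.14^2 * 1.27 = 680.0337

680.0337 m/s^2


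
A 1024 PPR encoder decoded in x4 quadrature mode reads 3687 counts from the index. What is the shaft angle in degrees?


angle = counts * 360 / (PPR*4) = 3687 * 360 / 4096 = 324.0527

324.0527 degrees


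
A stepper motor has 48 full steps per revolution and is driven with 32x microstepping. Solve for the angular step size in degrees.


step = 360/(48*32) = 360/1536 = 0.2344

0.2344 degrees


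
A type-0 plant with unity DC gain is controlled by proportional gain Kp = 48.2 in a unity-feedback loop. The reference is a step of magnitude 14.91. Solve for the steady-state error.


e_ss = R/(1 + Kp) = 14.91/(1 + 48.2) = 14.91/49.2000 = 0.3030

0.3030


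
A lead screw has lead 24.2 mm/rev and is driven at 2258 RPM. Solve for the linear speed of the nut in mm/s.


v = lead * (RPM/60) = 24.2*2258/60 = 910.7267

910.7267 mm/s


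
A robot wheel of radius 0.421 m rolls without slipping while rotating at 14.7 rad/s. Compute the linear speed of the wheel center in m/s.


v = omega * r = 14.7 * 0.421 = 6.1887

6.1887 m/s


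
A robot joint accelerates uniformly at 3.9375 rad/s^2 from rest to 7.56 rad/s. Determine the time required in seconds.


t = delta_omega / alpha = 7.56 / 3.9375 = 1.9200

1.9200 s


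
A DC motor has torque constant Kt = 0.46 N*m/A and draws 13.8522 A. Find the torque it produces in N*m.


tau = Kt * I = 0.46*13.8522 = 6.3720

6.3720 N*m


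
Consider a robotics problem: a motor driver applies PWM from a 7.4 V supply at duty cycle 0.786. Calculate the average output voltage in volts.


V_avg = V_supply * D = 7.4*0.786 = 5.8164

5.8164 V


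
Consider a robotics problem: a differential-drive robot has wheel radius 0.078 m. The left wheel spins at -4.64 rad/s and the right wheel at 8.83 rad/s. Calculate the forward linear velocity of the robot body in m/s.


v = r*(wR + wL)/2 = 0.078*(8.83 + -4.64)/2 = 0.1634

0.1634 m/s


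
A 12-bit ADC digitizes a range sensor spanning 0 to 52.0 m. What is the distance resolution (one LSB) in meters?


res = range / 2^n = 52.0/2^12 = 52.0/4096 = 0.0127

0.0127 m


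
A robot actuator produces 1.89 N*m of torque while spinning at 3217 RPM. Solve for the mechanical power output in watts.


omega = 3217 * 2*pi/60 = 336.883452 rad/s
P = tau * omega = 1.89 * 336.883452 = 636.7097

636.7097 W


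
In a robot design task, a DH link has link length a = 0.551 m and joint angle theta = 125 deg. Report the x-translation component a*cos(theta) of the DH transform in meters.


a*cos(theta) = 0.551*cos(125 deg) = -0.3160

-0.3160 m


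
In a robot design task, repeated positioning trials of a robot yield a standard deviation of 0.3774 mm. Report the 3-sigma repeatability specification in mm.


repeatability = 3*sigma = 3*0.3774 = 1.1322

1.1322 mm


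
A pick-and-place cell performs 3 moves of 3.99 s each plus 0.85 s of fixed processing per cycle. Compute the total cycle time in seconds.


T = 3*3.99 + 0.85 = 12.8200

12.8200 s


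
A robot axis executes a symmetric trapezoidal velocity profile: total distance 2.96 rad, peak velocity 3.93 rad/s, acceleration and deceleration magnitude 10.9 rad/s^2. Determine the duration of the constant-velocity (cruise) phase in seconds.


t_acc = v/a = 0.360550 s, d_acc = v^2/(2a) = 0.708482 rad each
d_cruise = 2.96 - 2*0.708482 = 1.543036 rad
t_cruise = d_cruise/v = 1.543036/3.93 = 0.3926

0.3926 s


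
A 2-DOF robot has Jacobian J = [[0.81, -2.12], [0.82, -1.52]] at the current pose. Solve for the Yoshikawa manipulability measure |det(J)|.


det(J) = 0.81*-1.52 - (-2.12)*(0.82) = 0.5072
|det(J)| = 0.5072

0.5072


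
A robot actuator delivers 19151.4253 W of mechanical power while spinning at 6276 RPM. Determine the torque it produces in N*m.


omega = 6276 * 2*pi/60 = 657.221183 rad/s
tau = P / omega = 19151.4253 / 657.221183 = 29.1400

29.1400 N*m


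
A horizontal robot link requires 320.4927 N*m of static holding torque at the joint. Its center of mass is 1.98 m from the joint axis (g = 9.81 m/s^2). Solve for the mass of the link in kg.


m = tau / (g*L) = 320.4927 / (9.81 * 1.98) = 16.5000

16.5000 kg


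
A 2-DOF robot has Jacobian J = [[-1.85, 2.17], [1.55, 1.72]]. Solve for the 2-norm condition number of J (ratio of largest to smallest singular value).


JJ^T eigenvalues: trace(JJ^T) = 13.4923, det(JJ^T) = det(J)^2 = 42.84357025
s_max^2 = (13.4923 + sqrt(10.66787829))/2 = 8.37923590
s_min^2 = (13.4923 - sqrt(10.66787829))/2 = 5.11306410
kappa = s_max/s_min = sqrt(8.37923590/5.11306410) = 1.2802

1.2802


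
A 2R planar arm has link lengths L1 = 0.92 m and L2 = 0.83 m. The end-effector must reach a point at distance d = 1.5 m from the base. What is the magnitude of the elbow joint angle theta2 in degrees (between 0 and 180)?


cos(th2) = (d^2 - L1^2 - L2^2)/(2*L1*L2) = (1.5^2 - 0.92^2 - 0.83^2)/(2*0.92*0.83) = 0.46798062
th2 = acos(0.46798062) = 62.0967 deg

62.0967 degrees


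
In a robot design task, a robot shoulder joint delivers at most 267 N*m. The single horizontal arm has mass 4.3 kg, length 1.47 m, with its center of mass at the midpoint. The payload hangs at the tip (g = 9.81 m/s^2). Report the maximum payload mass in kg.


tau_arm = m_arm*g*(L/2) = 4.3*9.81*1.47/2 = 31.0045 N*m
tau_payload = tau_max - tau_arm = 267 - 31.0045 = 235.9955
m_payload = tau_payload / (g*L) = 235.9955 / (9.81*1.47) = 16.3651

16.3651 kg


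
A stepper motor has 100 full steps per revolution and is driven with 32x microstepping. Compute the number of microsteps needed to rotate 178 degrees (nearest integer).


step_size = 360/(100*32) = 360/3200 = 0.112500 deg
n = 178/(360/3200) = 178*3200/360 = 1582.2222 -> 1582

1582 steps


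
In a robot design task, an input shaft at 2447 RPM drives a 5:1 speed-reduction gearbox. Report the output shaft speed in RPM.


omega_out = omega_in / N = 2447 / 5 = 489.4000

489.4000 RPM


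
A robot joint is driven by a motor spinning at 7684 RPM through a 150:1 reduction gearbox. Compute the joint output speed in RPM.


omega_joint = omega_motor / N = 7684 / 150 = 51.2267

51.2267 RPM


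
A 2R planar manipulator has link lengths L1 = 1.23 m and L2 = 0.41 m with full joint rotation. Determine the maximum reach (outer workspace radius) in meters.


r_max = L1 + L2 = 1.23 + 0.41 = 1.6400

1.6400 m


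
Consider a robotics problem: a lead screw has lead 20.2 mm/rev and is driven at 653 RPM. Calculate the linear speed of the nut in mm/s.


v = lead * (RPM/60) = 20.2*653/60 = 219.8433

219.8433 mm/s


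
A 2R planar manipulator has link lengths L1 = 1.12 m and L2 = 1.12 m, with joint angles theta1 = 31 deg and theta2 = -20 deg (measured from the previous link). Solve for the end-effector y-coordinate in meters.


y = L1*sin(th1) + L2*sin(th1+th2) = 1.12*sin(31 deg) + 1.12*sin(11 deg) = 0.7905

0.7905 m


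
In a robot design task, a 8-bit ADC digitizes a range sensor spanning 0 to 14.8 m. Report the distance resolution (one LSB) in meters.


res = range / 2^n = 14.8/2^8 = 14.8/256 = 0.0578

0.0578 m


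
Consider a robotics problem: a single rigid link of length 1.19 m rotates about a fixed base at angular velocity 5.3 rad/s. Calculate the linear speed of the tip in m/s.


v = L*omega = 1.19 * 5.3 = 6.3070

6.3070 m/s


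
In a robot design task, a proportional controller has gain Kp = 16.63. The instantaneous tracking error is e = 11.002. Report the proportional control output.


u_P = Kp * e = 16.63 * 11.002 = 182.9633

182.9633


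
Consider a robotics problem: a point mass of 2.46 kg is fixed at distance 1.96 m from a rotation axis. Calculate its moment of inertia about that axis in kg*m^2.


I = m*r^2 = 2.46*1.96^2 = 9.4503

9.4503 kg*m^2


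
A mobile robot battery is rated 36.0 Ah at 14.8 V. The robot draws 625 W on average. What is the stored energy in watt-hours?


E = capacity * V = 36.0*14.8 = 532.8000

532.8000 Wh


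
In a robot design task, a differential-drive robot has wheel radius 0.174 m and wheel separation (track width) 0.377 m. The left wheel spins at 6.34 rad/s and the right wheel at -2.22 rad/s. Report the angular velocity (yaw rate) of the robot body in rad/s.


omega = r*(wR - wL)/L = 0.174*(-2.22 - (6.34))/0.377 = -3.9508

-3.9508 rad/s


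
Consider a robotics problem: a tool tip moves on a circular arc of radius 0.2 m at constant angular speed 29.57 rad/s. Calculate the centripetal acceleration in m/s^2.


a_c = omega^2 * r = 29.57^2 * 0.2 = 174.8770

174.8770 m/s^2


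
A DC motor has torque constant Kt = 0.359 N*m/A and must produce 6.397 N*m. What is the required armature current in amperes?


I = tau / Kt = 6.397/0.359 = 17.8189

17.8189 A


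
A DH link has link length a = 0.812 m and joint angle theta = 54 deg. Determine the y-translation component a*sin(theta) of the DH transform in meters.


a*sin(theta) = 0.812*sin(54 deg) = 0.6569

0.6569 m


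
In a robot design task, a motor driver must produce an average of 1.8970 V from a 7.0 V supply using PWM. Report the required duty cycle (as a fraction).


D = V_avg/V_supply = 1.8970/7.0 = 0.2710

0.2710


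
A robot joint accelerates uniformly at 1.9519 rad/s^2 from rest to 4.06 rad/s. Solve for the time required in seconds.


t = delta_omega / alpha = 4.06 / 1.9519 = 2.0800

2.0800 s


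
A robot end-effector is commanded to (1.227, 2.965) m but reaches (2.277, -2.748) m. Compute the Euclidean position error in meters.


dx = 2.277 - (1.227) = 1.0500, dy = -2.748 - (2.965) = -5.7130
err = sqrt(1.102500 + 32.638369) = 5.8087

5.8087 m


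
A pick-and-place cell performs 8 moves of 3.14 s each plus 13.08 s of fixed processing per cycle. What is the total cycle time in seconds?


T = 8*3.14 + 13.08 = 38.2000

38.2000 s


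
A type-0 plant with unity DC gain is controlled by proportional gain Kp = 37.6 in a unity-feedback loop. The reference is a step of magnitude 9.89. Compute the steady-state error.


e_ss = R/(1 + Kp) = 9.89/(1 + 37.6) = 9.89/38.6000 = 0.2562

0.2562


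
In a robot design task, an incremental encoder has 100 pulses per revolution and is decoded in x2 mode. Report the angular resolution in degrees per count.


resolution = 360 / (PPR * 2) = 360 / 200 = 1.8000

1.8000 degrees


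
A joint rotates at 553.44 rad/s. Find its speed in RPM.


RPM = 553.44 * 60/(2*pi) = 5284.9627

5284.9627 RPM


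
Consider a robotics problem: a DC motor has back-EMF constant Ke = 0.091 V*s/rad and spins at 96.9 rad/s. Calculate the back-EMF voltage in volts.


V_emf = Ke * omega = 0.091*96.9 = 8.8179

8.8179 V


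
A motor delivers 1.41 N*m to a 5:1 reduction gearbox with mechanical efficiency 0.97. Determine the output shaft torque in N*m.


tau_out = tau_in * N * eta = 1.41 * 5 * 0.97 = 6.8385

6.8385 N*m


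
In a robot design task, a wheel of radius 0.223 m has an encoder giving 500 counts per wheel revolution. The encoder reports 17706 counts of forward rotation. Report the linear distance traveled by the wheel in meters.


revs = 17706/500 = 35.412000
d = revs * 2*pi*r = 35.412000 * 2*pi*0.223 = 49.6175

49.6175 m


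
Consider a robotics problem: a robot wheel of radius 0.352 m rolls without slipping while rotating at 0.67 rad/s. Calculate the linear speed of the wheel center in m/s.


v = omega * r = 0.67 * 0.352 = 0.2358

0.2358 m/s


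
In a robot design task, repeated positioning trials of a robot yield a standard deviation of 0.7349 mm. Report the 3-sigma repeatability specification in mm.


repeatability = 3*sigma = 3*0.7349 = 2.2047

2.2047 mm


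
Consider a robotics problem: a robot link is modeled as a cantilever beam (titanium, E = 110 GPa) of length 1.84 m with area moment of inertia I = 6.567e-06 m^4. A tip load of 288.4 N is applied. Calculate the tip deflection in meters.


delta = F*L^3/(3*E*I) = 288.4*1.84^3/(3*1.100e+11*6.567e-06)
      = 1796.5889536/2167110 = 8.2903e-04

8.2903e-04 m


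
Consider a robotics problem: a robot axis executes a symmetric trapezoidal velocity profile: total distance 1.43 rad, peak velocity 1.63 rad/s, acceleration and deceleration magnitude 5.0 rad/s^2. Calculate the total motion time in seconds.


t_acc = v/a = 1.63/5.0 = 0.326000 s
d_acc = v^2/(2a) = 0.265690 rad (each ramp)
d_cruise = 1.43 - 2*0.265690 = 0.898620 rad
t_cruise = 0.898620/1.63 = 0.551301 s
t_total = 2*0.326000 + 0.551301 = 1.2033

1.2033 s


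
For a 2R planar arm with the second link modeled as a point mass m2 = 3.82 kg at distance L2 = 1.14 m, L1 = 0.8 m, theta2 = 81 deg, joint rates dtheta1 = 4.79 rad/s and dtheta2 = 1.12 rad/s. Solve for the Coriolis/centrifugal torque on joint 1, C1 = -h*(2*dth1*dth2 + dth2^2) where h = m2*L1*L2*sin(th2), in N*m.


h = m2*L1*L2*sin(th2) = 3.82*0.8*1.14*sin(81 deg) = 3.440948
C1 = -h*(2*4.79*1.12 + 1.12^2) = -3.440948*11.9840 = -41.2363

-41.2363 N*m


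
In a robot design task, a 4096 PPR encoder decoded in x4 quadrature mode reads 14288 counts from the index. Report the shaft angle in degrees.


angle = counts * 360 / (PPR*4) = 14288 * 360 / 16384 = 313.9453

313.9453 degrees


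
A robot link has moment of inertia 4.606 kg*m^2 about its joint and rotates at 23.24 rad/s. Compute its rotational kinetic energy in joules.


KE = (1/2)*I*omega^2 = 0.5*4.606*23.24^2 = 1243.8448

1243.8448 J


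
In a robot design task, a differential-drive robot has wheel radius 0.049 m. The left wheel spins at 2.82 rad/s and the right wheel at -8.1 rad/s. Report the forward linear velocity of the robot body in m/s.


v = r*(wR + wL)/2 = 0.049*(-8.1 + 2.82)/2 = -0.1294

-0.1294 m/s


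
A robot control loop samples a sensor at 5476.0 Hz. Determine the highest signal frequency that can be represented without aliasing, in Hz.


f_max = f_s/2 = 5476.0/2 = 2738.0000

2738.0000 Hz


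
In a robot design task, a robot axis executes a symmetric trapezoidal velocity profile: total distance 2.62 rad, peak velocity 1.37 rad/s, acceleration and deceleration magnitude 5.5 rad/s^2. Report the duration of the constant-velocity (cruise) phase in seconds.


t_acc = v/a = 0.249091 s, d_acc = v^2/(2a) = 0.170627 rad each
d_cruise = 2.62 - 2*0.170627 = 2.278746 rad
t_cruise = d_cruise/v = 2.278746/1.37 = 1.6633

1.6633 s


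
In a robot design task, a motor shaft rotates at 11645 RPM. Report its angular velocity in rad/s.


omega = 11645 * 2*pi/60 = 1219.4615

1219.4615 rad/s


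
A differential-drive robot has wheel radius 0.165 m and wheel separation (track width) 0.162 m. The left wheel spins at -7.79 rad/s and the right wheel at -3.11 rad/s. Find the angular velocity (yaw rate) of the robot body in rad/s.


omega = r*(wR - wL)/L = 0.165*(-3.11 - (-7.79))/0.162 = 4.7667

4.7667 rad/s


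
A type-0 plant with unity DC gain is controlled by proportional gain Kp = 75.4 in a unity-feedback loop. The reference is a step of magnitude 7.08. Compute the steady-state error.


e_ss = R/(1 + Kp) = 7.08/(1 + 75.4) = 7.08/76.4000 = 0.0927

0.0927


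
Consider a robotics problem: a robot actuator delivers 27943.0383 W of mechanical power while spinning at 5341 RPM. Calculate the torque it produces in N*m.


omega = 5341 * 2*pi/60 = 559.308212 rad/s
tau = P / omega = 27943.0383 / 559.308212 = 49.9600

49.9600 N*m


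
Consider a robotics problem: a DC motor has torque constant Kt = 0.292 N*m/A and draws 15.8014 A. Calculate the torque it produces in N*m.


tau = Kt * I = 0.292*15.8014 = 4.6140

4.6140 N*m


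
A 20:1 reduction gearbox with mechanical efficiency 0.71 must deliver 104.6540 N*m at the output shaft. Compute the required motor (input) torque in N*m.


tau_in = tau_out / (N * eta) = 104.6540 / (20 * 0.71) = 7.3700

7.3700 N*m


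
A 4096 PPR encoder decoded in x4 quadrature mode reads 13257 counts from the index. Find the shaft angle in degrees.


angle = counts * 360 / (PPR*4) = 13257 * 360 / 16384 = 291.2915

291.2915 degrees


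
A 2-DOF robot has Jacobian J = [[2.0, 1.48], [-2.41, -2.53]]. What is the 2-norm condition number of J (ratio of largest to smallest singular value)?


JJ^T eigenvalues: trace(JJ^T) = 18.3994, det(JJ^T) = det(J)^2 = 2.22964624
s_max^2 = (18.3994 + sqrt(329.61933540))/2 = 18.27741083
s_min^2 = (18.3994 - sqrt(329.61933540))/2 = 0.12198917
kappa = s_max/s_min = sqrt(18.27741083/0.12198917) = 12.2404

12.2404


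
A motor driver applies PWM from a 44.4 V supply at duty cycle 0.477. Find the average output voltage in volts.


V_avg = V_supply * D = 44.4*0.477 = 21.1788

21.1788 V


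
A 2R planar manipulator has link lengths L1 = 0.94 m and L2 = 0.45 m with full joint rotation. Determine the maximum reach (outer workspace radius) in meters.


r_max = L1 + L2 = 0.94 + 0.45 = 1.3900

1.3900 m


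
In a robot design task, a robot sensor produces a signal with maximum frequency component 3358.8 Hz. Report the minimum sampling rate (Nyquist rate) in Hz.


f_s,min = 2*f_max = 2*3358.8 = 6717.6000

6717.6000 Hz


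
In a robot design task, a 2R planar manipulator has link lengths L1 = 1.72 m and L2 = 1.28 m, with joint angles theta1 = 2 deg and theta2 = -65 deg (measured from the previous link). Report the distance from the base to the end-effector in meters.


x = L1*cos(th1) + L2*cos(th1+th2) = 2.300060
y = L1*sin(th1) + L2*sin(th1+th2) = -1.080461
d = sqrt(x^2 + y^2) = sqrt(5.290276 + 1.167396) = 2.5412

2.5412 m


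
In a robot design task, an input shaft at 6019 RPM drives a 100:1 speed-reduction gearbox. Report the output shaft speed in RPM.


omega_out = omega_in / N = 6019 / 100 = 60.1900

60.1900 RPM


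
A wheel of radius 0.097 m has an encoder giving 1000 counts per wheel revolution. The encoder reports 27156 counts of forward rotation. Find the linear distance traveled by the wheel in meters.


revs = 27156/1000 = 27.156000
d = revs * 2*pi*r = 27.156000 * 2*pi*0.097 = 16.5507

16.5507 m


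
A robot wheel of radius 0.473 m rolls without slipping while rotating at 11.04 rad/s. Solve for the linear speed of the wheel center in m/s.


v = omega * r = 11.04 * 0.473 = 5.2219

5.2219 m/s


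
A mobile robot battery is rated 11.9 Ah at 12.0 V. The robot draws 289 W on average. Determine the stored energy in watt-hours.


E = capacity * V = 11.9*12.0 = 142.8000

142.8000 Wh


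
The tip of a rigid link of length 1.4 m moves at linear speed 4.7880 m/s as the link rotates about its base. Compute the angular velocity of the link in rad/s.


omega = v / L = 4.7880 / 1.4 = 3.4200

3.4200 rad/s


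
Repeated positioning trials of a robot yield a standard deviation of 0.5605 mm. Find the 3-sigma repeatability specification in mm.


repeatability = 3*sigma = 3*0.5605 = 1.6815

1.6815 mm


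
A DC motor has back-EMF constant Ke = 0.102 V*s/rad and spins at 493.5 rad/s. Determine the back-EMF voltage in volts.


V_emf = Ke * omega = 0.102*493.5 = 50.3370

50.3370 V


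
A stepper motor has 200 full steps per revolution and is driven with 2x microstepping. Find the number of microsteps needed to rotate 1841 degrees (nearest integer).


step_size = 360/(200*2) = 360/400 = 0.900000 deg
n = 1841/(360/400) = 1841*400/360 = 2045.5556 -> 2046

2046 steps


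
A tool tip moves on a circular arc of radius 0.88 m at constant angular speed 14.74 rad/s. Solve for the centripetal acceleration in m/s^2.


a_c = omega^2 * r = 14.74^2 * 0.88 = 191.1955

191.1955 m/s^2


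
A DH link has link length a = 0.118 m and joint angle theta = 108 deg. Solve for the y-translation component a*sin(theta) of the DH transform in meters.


a*sin(theta) = 0.118*sin(108 deg) = 0.1122

0.1122 m


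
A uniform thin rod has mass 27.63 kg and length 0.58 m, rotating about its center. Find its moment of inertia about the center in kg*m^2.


I = (1/12)*m*L^2 = (1/12)*27.63*0.58^2 = 0.7746

0.7746 kg*m^2


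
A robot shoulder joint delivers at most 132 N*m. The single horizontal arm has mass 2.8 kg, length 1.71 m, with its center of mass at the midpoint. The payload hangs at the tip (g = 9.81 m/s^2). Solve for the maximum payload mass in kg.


tau_arm = m_arm*g*(L/2) = 2.8*9.81*1.71/2 = 23.4851 N*m
tau_payload = tau_max - tau_arm = 132 - 23.4851 = 108.5149
m_payload = tau_payload / (g*L) = 108.5149 / (9.81*1.71) = 6.4688

6.4688 kg


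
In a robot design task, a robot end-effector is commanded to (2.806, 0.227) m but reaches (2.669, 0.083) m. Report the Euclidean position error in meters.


dx = 2.669 - (2.806) = -0.1370, dy = 0.083 - (0.227) = -0.1440
err = sqrt(0.018769 + 0.020736) = 0.1988

0.1988 m


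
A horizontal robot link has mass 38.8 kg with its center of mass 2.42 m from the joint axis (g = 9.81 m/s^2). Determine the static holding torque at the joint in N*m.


tau = m*g*L = 38.8 * 9.81 * 2.42 = 921.1198

921.1198 N*m


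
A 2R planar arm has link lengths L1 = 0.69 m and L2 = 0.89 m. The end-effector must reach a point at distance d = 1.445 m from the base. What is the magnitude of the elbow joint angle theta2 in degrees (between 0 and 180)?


cos(th2) = (d^2 - L1^2 - L2^2)/(2*L1*L2) = (1.445^2 - 0.69^2 - 0.89^2)/(2*0.69*0.89) = 0.66750122
th2 = acos(0.66750122) = 48.1255 deg

48.1255 degrees
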